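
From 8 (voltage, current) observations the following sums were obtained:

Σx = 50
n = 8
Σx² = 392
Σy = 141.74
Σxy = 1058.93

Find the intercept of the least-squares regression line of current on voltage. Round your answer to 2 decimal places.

4.11

Sxx = Σx² − (Σx)²/n = 392 − 312.5 = 79.5
Sxy = Σxy − (Σx)(Σy)/n = 1058.93 − 885.875 = 173.055
b = Sxy/Sxx = 173.055/79.5 = 2.176792
a = ȳ − b·x̄ = 17.7175 − 2.176792·6.25 = 4.112547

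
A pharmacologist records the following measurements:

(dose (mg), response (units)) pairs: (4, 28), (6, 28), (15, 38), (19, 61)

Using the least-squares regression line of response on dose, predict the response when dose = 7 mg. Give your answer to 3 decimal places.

30.854

n = 4, Σx = 44, Σy = 155, Σxy = 2009, Σx² = 638
Sxx = Σx² − (Σx)²/n = 638 − 484 = 154
Sxy = Σxy − (Σx)(Σy)/n = 2009 − 1705 = 304
b = Sxy/Sxx = 304/154 = 1.974026
a = ȳ − b·x̄ = 38.75 − 1.974026·11 = 17.035714
ŷ(7) = a + b·7 = 17.035714 + 1.974026·7 = 30.853896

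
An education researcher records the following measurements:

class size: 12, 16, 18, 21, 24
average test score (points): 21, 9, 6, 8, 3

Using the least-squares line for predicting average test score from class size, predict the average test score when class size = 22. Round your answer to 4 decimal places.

4.4080

n = 5, Σx = 91, Σy = 47, Σxy = 744, Σx² = 1741
Sxx = Σx² − (Σx)²/n = 1741 − 1656.2 = 84.8
Sxy = Σxy − (Σx)(Σy)/n = 744 − 855.4 = -111.4
b = Sxy/Sxx = -111.4/84.8 = -1.313679
a = ȳ − b·x̄ = 9.4 − (-1.313679)·18.2 = 33.308962
ŷ(22) = a + b·22 = 33.308962 + (-1.313679)·22 = 4.408019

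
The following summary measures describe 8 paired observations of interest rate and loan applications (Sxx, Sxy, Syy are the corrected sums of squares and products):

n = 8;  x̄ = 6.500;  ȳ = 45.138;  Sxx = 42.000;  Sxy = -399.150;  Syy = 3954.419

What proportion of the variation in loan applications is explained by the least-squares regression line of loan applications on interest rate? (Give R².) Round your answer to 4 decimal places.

0.9593

R² = Sxy²/(Sxx·Syy) = (-399.15)²/(42·3954.419) = 0.959269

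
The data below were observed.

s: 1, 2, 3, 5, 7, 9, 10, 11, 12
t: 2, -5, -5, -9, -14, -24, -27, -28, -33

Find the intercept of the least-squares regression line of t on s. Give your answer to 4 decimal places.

4.1443

n = 9, Σx = 60, Σy = -143, Σxy = -1356, Σx² = 534
Sxx = Σx² − (Σx)²/n = 534 − 400 = 134
Sxy = Σxy − (Σx)(Σy)/n = -1356 − (-953.333333) = -402.666667
b = Sxy/Sxx = -402.666667/134 = -3.004975
a = ȳ − b·x̄ = -15.888889 − (-3.004975)·6.666667 = 4.144279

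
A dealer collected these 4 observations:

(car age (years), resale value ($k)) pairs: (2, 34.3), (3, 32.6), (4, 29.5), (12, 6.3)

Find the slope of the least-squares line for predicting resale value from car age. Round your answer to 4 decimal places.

-2.8554

n = 4, Σx = 21, Σy = 102.7, Σxy = 360, Σx² = 173
Sxx = Σx² − (Σx)²/n = 173 − 110.25 = 62.75
Sxy = Σxy − (Σx)(Σy)/n = 360 − 539.175 = -179.175
b = Sxy/Sxx = -179.175/62.75 = -2.855378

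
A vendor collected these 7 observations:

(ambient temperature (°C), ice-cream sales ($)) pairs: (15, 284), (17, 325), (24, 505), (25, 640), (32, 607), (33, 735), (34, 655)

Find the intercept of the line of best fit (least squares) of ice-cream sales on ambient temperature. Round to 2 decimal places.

n = 7, Σx = 180, Σy = 3751, Σxy = 103854, Σx² = 4984
Sxx = Σx² − (Σx)²/n = 4984 − 4628.571429 = 355.428571
Sxy = Σxy − (Σx)(Σy)/n = 103854 − 96454.285714 = 7399.714286
b = Sxy/Sxx = 7399.714286/355.428571 = 20.819132
a = ȳ − b·x̄ = 535.857143 − 20.819132·25.714286 = 0.508039

0.51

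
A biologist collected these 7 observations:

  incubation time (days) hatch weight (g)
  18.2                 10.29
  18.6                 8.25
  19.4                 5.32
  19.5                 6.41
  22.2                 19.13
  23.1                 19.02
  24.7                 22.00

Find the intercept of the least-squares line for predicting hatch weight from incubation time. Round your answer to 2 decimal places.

n = 7, Σx = 145.7, Σy = 90.42, Σxy = 1976.379, Σx² = 3070.35
Sxx = Σx² − (Σx)²/n = 3070.35 − 3032.641429 = 37.708571
Sxy = Σxy − (Σx)(Σy)/n = 1976.379 − 1882.027714 = 94.351286
b = Sxy/Sxx = 94.351286/37.708571 = 2.502118
a = ȳ − b·x̄ = 12.917143 − 2.502118·20.814286 = -39.162651

-39.16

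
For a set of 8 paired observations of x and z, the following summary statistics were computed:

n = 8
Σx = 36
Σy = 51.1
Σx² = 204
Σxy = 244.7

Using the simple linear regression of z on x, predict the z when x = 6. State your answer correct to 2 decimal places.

Sxx = Σx² − (Σx)²/n = 204 − 162 = 42
Sxy = Σxy − (Σx)(Σy)/n = 244.7 − 229.95 = 14.75
b = Sxy/Sxx = 14.75/42 = 0.351190
a = ȳ − b·x̄ = 6.3875 − 0.351190·4.5 = 4.807143
ŷ(6) = a + b·6 = 4.807143 + 0.351190·6 = 6.914286

6.91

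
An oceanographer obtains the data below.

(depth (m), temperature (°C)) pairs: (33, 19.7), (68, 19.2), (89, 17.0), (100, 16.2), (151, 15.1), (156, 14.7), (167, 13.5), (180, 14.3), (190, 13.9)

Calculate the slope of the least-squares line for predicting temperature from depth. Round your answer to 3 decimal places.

-0.040

n = 9, Σx = 1134, Σy = 143.6, Σxy = 17131.5, Σx² = 167160
Sxx = Σx² − (Σx)²/n = 167160 − 142884 = 24276
Sxy = Σxy − (Σx)(Σy)/n = 17131.5 − 18093.6 = -962.1
b = Sxy/Sxx = -962.1/24276 = -0.039632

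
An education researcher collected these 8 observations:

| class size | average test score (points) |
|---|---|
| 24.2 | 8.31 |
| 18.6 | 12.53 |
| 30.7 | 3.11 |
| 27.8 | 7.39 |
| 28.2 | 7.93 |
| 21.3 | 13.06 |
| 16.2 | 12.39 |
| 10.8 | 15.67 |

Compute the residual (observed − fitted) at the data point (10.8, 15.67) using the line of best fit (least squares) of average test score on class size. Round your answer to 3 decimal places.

-0.733

n = 8, Σx = 177.8, Σy = 80.39, Σxy = 1606.837, Σx² = 4274.94
Sxx = Σx² − (Σx)²/n = 4274.94 − 3951.605 = 323.335
Sxy = Σxy − (Σx)(Σy)/n = 1606.837 − 1786.66775 = -179.83075
b = Sxy/Sxx = -179.83075/323.335 = -0.556175
a = ȳ − b·x̄ = 10.04875 − (-0.556175)·22.225 = 22.409733
ŷ(10.8) = 22.409733 + (-0.556175)·10.8 = 16.403046
residual = y − ŷ = 15.67 − 16.403046 = -0.733046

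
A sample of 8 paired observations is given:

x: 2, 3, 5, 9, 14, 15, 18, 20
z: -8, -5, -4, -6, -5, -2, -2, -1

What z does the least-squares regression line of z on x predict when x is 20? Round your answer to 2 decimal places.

-1.57

n = 8, Σx = 86, Σy = -33, Σxy = -261, Σx² = 1264
Sxx = Σx² − (Σx)²/n = 1264 − 924.5 = 339.5
Sxy = Σxy − (Σx)(Σy)/n = -261 − (-354.75) = 93.75
b = Sxy/Sxx = 93.75/339.5 = 0.276141
a = ȳ − b·x̄ = -4.125 − 0.276141·10.75 = -7.093520
ŷ(20) = a + b·20 = -7.093520 + 0.276141·20 = -1.570692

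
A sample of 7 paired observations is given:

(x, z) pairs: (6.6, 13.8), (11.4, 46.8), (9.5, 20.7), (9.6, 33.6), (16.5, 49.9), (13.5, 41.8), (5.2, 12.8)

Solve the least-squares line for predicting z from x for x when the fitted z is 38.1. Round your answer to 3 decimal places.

n = 7, Σx = 72.3, Σy = 219.4, Σxy = 2598.02, Σx² = 837.47
Sxx = Σx² − (Σx)²/n = 837.47 − 746.755714 = 90.714286
Sxy = Σxy − (Σx)(Σy)/n = 2598.02 − 2266.088571 = 331.931429
b = Sxy/Sxx = 331.931429/90.714286 = 3.659087
a = ȳ − b·x̄ = 31.342857 − 3.659087·10.328571 = -6.450280
Set a + b·x = 38.1: x = (38.1 − (-6.450280)) / 3.659087 = 12.175246

12.175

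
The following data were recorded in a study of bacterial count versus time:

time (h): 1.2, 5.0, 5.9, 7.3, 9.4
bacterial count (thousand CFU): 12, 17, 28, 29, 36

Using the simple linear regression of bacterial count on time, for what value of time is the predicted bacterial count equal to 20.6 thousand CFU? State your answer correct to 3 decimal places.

4.504

n = 5, Σx = 28.8, Σy = 122, Σxy = 814.7, Σx² = 202.9
Sxx = Σx² − (Σx)²/n = 202.9 − 165.888 = 37.012
Sxy = Σxy − (Σx)(Σy)/n = 814.7 − 702.72 = 111.98
b = Sxy/Sxx = 111.98/37.012 = 3.025505
a = ȳ − b·x̄ = 24.4 − 3.025505·5.76 = 6.973090
Set a + b·x = 20.6: x = (20.6 − 6.973090) / 3.025505 = 4.504011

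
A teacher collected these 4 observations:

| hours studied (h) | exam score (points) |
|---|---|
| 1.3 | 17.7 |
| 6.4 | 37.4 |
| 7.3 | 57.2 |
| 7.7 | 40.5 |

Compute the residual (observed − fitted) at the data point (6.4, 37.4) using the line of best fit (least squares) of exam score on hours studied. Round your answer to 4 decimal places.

n = 4, Σx = 22.7, Σy = 152.8, Σxy = 991.78, Σx² = 155.23
Sxx = Σx² − (Σx)²/n = 155.23 − 128.8225 = 26.4075
Sxy = Σxy − (Σx)(Σy)/n = 991.78 − 867.14 = 124.64
b = Sxy/Sxx = 124.64/26.4075 = 4.719871
a = ȳ − b·x̄ = 38.2 − 4.719871·5.675 = 11.414731
ŷ(6.4) = 11.414731 + 4.719871·6.4 = 41.621907
residual = y − ŷ = 37.4 − 41.621907 = -4.221907

-4.2219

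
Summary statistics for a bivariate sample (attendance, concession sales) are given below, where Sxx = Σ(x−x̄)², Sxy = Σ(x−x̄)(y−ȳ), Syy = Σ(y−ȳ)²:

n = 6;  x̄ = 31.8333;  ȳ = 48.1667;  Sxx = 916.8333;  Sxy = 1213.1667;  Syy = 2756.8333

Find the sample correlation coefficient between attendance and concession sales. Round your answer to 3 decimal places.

r = Sxy/√(Sxx·Syy) = 1213.1667/√(2527556.571989) = 1213.1667/1589.829102 = 0.763080

0.763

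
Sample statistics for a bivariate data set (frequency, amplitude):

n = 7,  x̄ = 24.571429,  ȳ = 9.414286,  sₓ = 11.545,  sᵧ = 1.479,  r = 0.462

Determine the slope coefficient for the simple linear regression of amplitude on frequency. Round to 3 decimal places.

b = r · sᵧ/sₓ = 0.462 · 1.479/11.545 = 0.059186

0.059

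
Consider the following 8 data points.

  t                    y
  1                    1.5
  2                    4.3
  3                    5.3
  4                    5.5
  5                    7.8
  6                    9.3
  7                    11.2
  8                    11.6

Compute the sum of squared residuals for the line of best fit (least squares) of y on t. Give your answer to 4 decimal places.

n = 8, Σx = 36, Σy = 56.5, Σxy = 314, Σx² = 204, Σy² = 486.41
Sxx = Σx² − (Σx)²/n = 204 − 162 = 42
Sxy = Σxy − (Σx)(Σy)/n = 314 − 254.25 = 59.75
Syy = Σy² − (Σy)²/n = 486.41 − 399.03125 = 87.37875
b = Sxy/Sxx = 59.75/42 = 1.422619
SSE = Syy − b·Sxy = 87.37875 − 1.422619·59.75 = 2.377262

2.3773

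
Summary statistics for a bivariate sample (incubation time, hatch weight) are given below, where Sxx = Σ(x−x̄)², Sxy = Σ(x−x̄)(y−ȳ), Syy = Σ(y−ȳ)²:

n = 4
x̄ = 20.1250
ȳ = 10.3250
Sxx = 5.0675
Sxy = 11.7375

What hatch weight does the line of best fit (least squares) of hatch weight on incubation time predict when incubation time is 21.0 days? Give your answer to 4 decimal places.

b = Sxy/Sxx = 11.7375/5.0675 = 2.316231
a = ȳ − b·x̄ = 10.325 − 2.316231·20.125 = -36.289147
ŷ(21.0) = a + b·21.0 = -36.289147 + 2.316231·21 = 12.351702

12.3517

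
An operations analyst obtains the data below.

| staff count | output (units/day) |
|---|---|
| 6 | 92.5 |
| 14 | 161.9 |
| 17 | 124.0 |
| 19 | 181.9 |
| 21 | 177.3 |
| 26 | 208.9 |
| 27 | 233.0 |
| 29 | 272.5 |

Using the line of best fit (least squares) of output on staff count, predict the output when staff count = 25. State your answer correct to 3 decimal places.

n = 8, Σx = 159, Σy = 1452, Σxy = 31733.9, Σx² = 3569
Sxx = Σx² − (Σx)²/n = 3569 − 3160.125 = 408.875
Sxy = Σxy − (Σx)(Σy)/n = 31733.9 − 28858.5 = 2875.4
b = Sxy/Sxx = 2875.4/408.875 = 7.032467
a = ȳ − b·x̄ = 181.5 − 7.032467·19.875 = 41.729716
ŷ(25) = a + b·25 = 41.729716 + 7.032467·25 = 217.541394

217.541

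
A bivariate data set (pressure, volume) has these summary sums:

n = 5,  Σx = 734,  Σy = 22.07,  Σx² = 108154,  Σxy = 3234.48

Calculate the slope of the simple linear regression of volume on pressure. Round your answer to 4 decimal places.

Sxx = Σx² − (Σx)²/n = 108154 − 107751.2 = 402.8
Sxy = Σxy − (Σx)(Σy)/n = 3234.48 − 3239.876 = -5.396
b = Sxy/Sxx = -5.396/402.8 = -0.013396

-0.0134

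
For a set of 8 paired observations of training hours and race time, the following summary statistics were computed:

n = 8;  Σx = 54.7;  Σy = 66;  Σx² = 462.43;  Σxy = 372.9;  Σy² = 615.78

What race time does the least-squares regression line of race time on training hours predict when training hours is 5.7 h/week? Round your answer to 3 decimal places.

Sxx = Σx² − (Σx)²/n = 462.43 − 374.01125 = 88.41875
Sxy = Σxy − (Σx)(Σy)/n = 372.9 − 451.275 = -78.375
b = Sxy/Sxx = -78.375/88.41875 = -0.886407
a = ȳ − b·x̄ = 8.25 − (-0.886407)·6.8375 = 14.310808
ŷ(5.7) = a + b·5.7 = 14.310808 + (-0.886407)·5.7 = 9.258288

9.258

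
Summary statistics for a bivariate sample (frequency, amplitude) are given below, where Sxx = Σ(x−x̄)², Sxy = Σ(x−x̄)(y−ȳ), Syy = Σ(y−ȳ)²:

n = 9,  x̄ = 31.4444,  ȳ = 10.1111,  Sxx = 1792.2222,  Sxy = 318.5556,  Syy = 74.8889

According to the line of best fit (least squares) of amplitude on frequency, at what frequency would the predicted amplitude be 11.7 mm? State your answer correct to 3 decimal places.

b = Sxy/Sxx = 318.5556/1792.2222 = 0.177743
a = ȳ − b·x̄ = 10.1111 − 0.177743·31.4444 = 4.522067
Set a + b·x = 11.7: x = (11.7 − 4.522067) / 0.177743 = 40.383693

40.384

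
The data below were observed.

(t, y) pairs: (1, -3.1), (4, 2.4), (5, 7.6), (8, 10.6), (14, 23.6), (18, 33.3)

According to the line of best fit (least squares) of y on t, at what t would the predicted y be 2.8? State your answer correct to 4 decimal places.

n = 6, Σx = 50, Σy = 74.4, Σxy = 1059.1, Σx² = 626
Sxx = Σx² − (Σx)²/n = 626 − 416.666667 = 209.333333
Sxy = Σxy − (Σx)(Σy)/n = 1059.1 − 620 = 439.1
b = Sxy/Sxx = 439.1/209.333333 = 2.097611
a = ȳ − b·x̄ = 12.4 − 2.097611·8.333333 = -5.080096
Set a + b·x = 2.8: x = (2.8 − (-5.080096)) / 2.097611 = 3.756699

3.7567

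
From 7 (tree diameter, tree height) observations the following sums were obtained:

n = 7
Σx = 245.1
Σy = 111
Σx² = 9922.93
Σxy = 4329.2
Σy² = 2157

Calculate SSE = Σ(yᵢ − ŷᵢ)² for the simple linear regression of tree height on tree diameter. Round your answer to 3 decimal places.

250.759

Sxx = Σx² − (Σx)²/n = 9922.93 − 8582.001429 = 1340.928571
Sxy = Σxy − (Σx)(Σy)/n = 4329.2 − 3886.585714 = 442.614286
Syy = Σy² − (Σy)²/n = 2157 − 1760.142857 = 396.857143
b = Sxy/Sxx = 442.614286/1340.928571 = 0.330080
SSE = Syy − b·Sxy = 396.857143 − 0.330080·442.614286 = 250.758827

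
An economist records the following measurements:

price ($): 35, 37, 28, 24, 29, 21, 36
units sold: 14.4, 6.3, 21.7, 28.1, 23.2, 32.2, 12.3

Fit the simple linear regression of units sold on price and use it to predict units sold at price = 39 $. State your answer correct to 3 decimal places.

6.743

n = 7, Σx = 210, Σy = 138.2, Σxy = 3810.9, Σx² = 6532
Sxx = Σx² − (Σx)²/n = 6532 − 6300 = 232
Sxy = Σxy − (Σx)(Σy)/n = 3810.9 − 4146 = -335.1
b = Sxy/Sxx = -335.1/232 = -1.444397
a = ȳ − b·x̄ = 19.742857 − (-1.444397)·30 = 63.074754
ŷ(39) = a + b·39 = 63.074754 + (-1.444397)·39 = 6.743288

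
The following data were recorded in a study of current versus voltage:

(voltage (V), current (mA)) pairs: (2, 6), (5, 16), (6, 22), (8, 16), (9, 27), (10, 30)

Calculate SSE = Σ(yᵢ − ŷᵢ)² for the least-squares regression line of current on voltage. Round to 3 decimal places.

n = 6, Σx = 40, Σy = 117, Σxy = 895, Σx² = 310, Σy² = 2661
Sxx = Σx² − (Σx)²/n = 310 − 266.666667 = 43.333333
Sxy = Σxy − (Σx)(Σy)/n = 895 − 780 = 115
Syy = Σy² − (Σy)²/n = 2661 − 2281.5 = 379.5
b = Sxy/Sxx = 115/43.333333 = 2.653846
SSE = Syy − b·Sxy = 379.5 − 2.653846·115 = 74.307692

74.308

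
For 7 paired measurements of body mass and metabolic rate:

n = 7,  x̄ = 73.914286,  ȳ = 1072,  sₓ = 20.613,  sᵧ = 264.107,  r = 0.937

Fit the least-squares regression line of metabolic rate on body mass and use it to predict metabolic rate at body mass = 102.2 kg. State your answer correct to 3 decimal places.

b = r · sᵧ/sₓ = 0.937 · 264.107/20.613 = 12.005446
a = ȳ − b·x̄ = 1072 − 12.005446·73.914286 = 184.626029
ŷ(102.2) = a + b·102.2 = 184.626029 + 12.005446·102.2 = 1411.582613

1411.583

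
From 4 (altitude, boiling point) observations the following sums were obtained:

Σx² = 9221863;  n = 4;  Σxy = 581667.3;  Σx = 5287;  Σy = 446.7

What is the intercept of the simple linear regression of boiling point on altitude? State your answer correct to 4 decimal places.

Sxx = Σx² − (Σx)²/n = 9221863 − 6988092.25 = 2233770.75
Sxy = Σxy − (Σx)(Σy)/n = 581667.3 − 590425.725 = -8758.425
b = Sxy/Sxx = -8758.425/2233770.75 = -0.003921
a = ȳ − b·x̄ = 111.675 − (-0.003921)·1321.75 = 116.857469

116.8575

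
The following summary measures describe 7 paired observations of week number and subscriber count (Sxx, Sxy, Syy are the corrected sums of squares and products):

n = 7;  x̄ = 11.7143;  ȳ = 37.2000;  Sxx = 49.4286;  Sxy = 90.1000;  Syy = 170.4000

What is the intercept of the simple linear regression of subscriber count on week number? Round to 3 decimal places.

15.847

b = Sxy/Sxx = 90.1/49.4286 = 1.822831
a = ȳ − b·x̄ = 37.2 − 1.822831·11.7143 = 15.846807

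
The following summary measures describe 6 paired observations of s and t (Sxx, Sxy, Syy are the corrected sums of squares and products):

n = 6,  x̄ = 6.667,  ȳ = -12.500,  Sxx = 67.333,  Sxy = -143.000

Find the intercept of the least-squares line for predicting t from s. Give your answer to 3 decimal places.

1.659

b = Sxy/Sxx = -143/67.333 = -2.123773
a = ȳ − b·x̄ = -12.5 − (-2.123773)·6.667 = 1.659194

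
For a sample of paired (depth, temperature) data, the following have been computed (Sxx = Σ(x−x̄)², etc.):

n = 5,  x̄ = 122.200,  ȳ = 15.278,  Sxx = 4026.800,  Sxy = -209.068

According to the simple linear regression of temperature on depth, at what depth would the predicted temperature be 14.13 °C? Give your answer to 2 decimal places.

b = Sxy/Sxx = -209.068/4026.8 = -0.051919
a = ȳ − b·x̄ = 15.278 − (-0.051919)·122.2 = 21.622519
Set a + b·x = 14.13: x = (14.13 − 21.622519) / (-0.051919) = 144.311305

144.31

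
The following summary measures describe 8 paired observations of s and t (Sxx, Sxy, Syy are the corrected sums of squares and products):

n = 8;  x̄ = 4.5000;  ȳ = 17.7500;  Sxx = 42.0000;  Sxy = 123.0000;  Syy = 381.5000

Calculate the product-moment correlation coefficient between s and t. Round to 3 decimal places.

0.972

r = Sxy/√(Sxx·Syy) = 123/√(16023) = 123/126.581989 = 0.971702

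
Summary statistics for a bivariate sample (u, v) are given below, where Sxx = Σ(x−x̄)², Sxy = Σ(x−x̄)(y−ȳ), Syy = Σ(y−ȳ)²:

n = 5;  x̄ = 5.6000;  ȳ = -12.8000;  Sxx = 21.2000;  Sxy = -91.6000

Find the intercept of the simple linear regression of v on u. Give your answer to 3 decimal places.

b = Sxy/Sxx = -91.6/21.2 = -4.320755
a = ȳ − b·x̄ = -12.8 − (-4.320755)·5.6 = 11.396226

11.396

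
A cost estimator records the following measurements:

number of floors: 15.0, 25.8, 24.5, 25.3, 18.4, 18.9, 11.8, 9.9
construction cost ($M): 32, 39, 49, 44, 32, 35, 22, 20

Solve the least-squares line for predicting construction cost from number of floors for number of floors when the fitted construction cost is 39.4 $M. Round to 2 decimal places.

n = 8, Σx = 149.6, Σy = 273, Σxy = 5507.8, Σx² = 3064
Sxx = Σx² − (Σx)²/n = 3064 − 2797.52 = 266.48
Sxy = Σxy − (Σx)(Σy)/n = 5507.8 − 5105.1 = 402.7
b = Sxy/Sxx = 402.7/266.48 = 1.511183
a = ȳ − b·x̄ = 34.125 − 1.511183·18.7 = 5.865881
Set a + b·x = 39.4: x = (39.4 − 5.865881) / 1.511183 = 22.190643

22.19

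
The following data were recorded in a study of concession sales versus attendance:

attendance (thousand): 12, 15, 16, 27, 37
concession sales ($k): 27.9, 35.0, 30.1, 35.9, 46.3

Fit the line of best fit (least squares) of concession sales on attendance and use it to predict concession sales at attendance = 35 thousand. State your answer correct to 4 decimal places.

n = 5, Σx = 107, Σy = 175.2, Σxy = 4023.8, Σx² = 2723
Sxx = Σx² − (Σx)²/n = 2723 − 2289.8 = 433.2
Sxy = Σxy − (Σx)(Σy)/n = 4023.8 − 3749.28 = 274.52
b = Sxy/Sxx = 274.52/433.2 = 0.633703
a = ȳ − b·x̄ = 35.04 − 0.633703·21.4 = 21.478763
ŷ(35) = a + b·35 = 21.478763 + 0.633703·35 = 43.658356

43.6584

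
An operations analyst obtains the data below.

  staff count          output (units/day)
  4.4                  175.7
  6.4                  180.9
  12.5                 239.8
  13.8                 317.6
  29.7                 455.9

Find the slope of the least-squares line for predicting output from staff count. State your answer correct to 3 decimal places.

n = 5, Σx = 66.8, Σy = 1369.9, Σxy = 22851.45, Σx² = 1289.1
Sxx = Σx² − (Σx)²/n = 1289.1 − 892.448 = 396.652
Sxy = Σxy − (Σx)(Σy)/n = 22851.45 − 18301.864 = 4549.586
b = Sxy/Sxx = 4549.586/396.652 = 11.469969

11.470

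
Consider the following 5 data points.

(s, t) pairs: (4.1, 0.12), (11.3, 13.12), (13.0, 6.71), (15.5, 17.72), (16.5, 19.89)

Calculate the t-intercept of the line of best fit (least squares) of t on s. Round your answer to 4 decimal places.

n = 5, Σx = 60.4, Σy = 57.56, Σxy = 838.823, Σx² = 826
Sxx = Σx² − (Σx)²/n = 826 − 729.632 = 96.368
Sxy = Σxy − (Σx)(Σy)/n = 838.823 − 695.3248 = 143.4982
b = Sxy/Sxx = 143.4982/96.368 = 1.489065
a = ȳ − b·x̄ = 11.512 − 1.489065·12.08 = -6.475903

-6.4759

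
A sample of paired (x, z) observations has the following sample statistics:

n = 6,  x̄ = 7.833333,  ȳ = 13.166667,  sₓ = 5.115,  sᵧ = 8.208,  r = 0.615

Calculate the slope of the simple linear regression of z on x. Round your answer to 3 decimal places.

0.987

b = r · sᵧ/sₓ = 0.615 · 8.208/5.115 = 0.986886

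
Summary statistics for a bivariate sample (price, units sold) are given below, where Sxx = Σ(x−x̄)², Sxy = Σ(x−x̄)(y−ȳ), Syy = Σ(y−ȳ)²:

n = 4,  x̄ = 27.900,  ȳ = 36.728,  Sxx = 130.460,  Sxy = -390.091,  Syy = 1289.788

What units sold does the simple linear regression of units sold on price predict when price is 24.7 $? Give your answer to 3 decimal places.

46.296

b = Sxy/Sxx = -390.091/130.46 = -2.990120
a = ȳ − b·x̄ = 36.728 − (-2.990120)·27.9 = 120.152336
ŷ(24.7) = a + b·24.7 = 120.152336 + (-2.990120)·24.7 = 46.296383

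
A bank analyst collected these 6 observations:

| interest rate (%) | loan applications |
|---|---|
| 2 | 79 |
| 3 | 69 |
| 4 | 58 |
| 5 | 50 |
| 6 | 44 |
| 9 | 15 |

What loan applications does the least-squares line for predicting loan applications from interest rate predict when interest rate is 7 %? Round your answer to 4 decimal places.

n = 6, Σx = 29, Σy = 315, Σxy = 1246, Σx² = 171
Sxx = Σx² − (Σx)²/n = 171 − 140.166667 = 30.833333
Sxy = Σxy − (Σx)(Σy)/n = 1246 − 1522.5 = -276.5
b = Sxy/Sxx = -276.5/30.833333 = -8.967568
a = ȳ − b·x̄ = 52.5 − (-8.967568)·4.833333 = 95.843243
ŷ(7) = a + b·7 = 95.843243 + (-8.967568)·7 = 33.070270

33.0703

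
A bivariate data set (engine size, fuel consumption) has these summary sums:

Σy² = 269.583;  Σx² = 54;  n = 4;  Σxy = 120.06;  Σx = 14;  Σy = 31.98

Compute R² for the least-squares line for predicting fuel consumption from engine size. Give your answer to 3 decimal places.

Sxx = Σx² − (Σx)²/n = 54 − 49 = 5
Sxy = Σxy − (Σx)(Σy)/n = 120.06 − 111.93 = 8.13
Syy = Σy² − (Σy)²/n = 269.583 − 255.6801 = 13.9029
R² = Sxy²/(Sxx·Syy) = (8.13)²/(5·13.9029) = 0.950836

0.951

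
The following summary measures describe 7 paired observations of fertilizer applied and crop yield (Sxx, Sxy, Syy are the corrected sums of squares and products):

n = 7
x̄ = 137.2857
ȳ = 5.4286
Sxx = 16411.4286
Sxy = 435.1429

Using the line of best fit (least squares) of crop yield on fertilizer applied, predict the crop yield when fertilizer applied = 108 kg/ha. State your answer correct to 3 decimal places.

b = Sxy/Sxx = 435.1429/16411.4286 = 0.026515
a = ȳ − b·x̄ = 5.4286 − 0.026515·137.2857 = 1.788521
ŷ(108) = a + b·108 = 1.788521 + 0.026515·108 = 4.652101

4.652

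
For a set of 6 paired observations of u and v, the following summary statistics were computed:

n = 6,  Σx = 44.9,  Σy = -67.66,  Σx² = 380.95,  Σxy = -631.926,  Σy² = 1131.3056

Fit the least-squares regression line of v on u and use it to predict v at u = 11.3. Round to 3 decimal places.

-21.942

Sxx = Σx² − (Σx)²/n = 380.95 − 336.001667 = 44.948333
Sxy = Σxy − (Σx)(Σy)/n = -631.926 − (-506.322333) = -125.603667
b = Sxy/Sxx = -125.603667/44.948333 = -2.794401
a = ȳ − b·x̄ = -11.276667 − (-2.794401)·7.483333 = 9.634767
ŷ(11.3) = a + b·11.3 = 9.634767 + (-2.794401)·11.3 = -21.941964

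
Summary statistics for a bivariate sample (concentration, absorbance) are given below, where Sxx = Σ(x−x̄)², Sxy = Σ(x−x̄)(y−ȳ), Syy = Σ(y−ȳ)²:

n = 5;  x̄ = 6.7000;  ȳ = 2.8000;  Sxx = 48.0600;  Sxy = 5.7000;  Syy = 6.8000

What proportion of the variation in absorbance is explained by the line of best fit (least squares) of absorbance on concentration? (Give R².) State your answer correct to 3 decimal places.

R² = Sxy²/(Sxx·Syy) = (5.7)²/(48.06·6.8) = 0.099416

0.099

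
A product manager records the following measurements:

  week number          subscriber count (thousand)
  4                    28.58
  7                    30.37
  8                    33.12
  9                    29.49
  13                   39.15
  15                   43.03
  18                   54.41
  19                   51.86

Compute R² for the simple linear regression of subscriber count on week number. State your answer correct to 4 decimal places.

n = 8, Σx = 93, Σy = 310.01, Σxy = 3976.4, Σx² = 1289, Σy² = 12739.9589
Sxx = Σx² − (Σx)²/n = 1289 − 1081.125 = 207.875
Sxy = Σxy − (Σx)(Σy)/n = 3976.4 − 3603.86625 = 372.53375
Syy = Σy² − (Σy)²/n = 12739.9589 − 12013.275013 = 726.683887
R² = Sxy²/(Sxx·Syy) = (372.53375)²/(207.875·726.683887) = 0.918721

0.9187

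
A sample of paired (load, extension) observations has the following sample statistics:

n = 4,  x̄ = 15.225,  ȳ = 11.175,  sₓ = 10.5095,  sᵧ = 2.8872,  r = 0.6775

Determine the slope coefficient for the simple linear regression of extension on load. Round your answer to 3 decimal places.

0.186

b = r · sᵧ/sₓ = 0.6775 · 2.8872/10.5095 = 0.186125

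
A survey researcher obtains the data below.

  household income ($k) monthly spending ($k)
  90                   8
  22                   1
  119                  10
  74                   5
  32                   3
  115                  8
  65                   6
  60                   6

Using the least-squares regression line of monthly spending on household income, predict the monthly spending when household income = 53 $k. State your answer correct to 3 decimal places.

4.381

n = 8, Σx = 577, Σy = 47, Σxy = 4068, Σx² = 50295
Sxx = Σx² − (Σx)²/n = 50295 − 41616.125 = 8678.875
Sxy = Σxy − (Σx)(Σy)/n = 4068 − 3389.875 = 678.125
b = Sxy/Sxx = 678.125/8678.875 = 0.078135
a = ȳ − b·x̄ = 5.875 − 0.078135·72.125 = 0.239504
ŷ(53) = a + b·53 = 0.239504 + 0.078135·53 = 4.380666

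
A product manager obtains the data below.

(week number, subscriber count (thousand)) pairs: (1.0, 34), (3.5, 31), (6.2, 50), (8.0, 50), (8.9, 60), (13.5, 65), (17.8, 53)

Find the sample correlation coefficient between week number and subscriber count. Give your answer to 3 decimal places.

0.742

n = 7, Σx = 58.9, Σy = 343, Σxy = 3207.4, Σx² = 693.99, Σy² = 17751
Sxx = Σx² − (Σx)²/n = 693.99 − 495.601429 = 198.388571
Sxy = Σxy − (Σx)(Σy)/n = 3207.4 − 2886.1 = 321.3
Syy = Σy² − (Σy)²/n = 17751 − 16807 = 944
r = Sxy/√(Sxx·Syy) = 321.3/√(187278.811429) = 321.3/432.757220 = 0.742449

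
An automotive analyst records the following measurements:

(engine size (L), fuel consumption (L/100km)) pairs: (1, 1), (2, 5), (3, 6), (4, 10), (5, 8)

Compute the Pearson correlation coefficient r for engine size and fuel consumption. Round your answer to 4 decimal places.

n = 5, Σx = 15, Σy = 30, Σxy = 109, Σx² = 55, Σy² = 226
Sxx = Σx² − (Σx)²/n = 55 − 45 = 10
Sxy = Σxy − (Σx)(Σy)/n = 109 − 90 = 19
Syy = Σy² − (Σy)²/n = 226 − 180 = 46
r = Sxy/√(Sxx·Syy) = 19/√(460) = 19/21.447611 = 0.885880

0.8859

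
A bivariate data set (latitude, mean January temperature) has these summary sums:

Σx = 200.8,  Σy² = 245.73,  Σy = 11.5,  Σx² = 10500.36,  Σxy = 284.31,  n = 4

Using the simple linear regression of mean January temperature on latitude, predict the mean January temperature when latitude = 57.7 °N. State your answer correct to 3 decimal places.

-2.354

Sxx = Σx² − (Σx)²/n = 10500.36 − 10080.16 = 420.2
Sxy = Σxy − (Σx)(Σy)/n = 284.31 − 577.3 = -292.99
b = Sxy/Sxx = -292.99/420.2 = -0.697263
a = ȳ − b·x̄ = 2.875 − (-0.697263)·50.2 = 37.877613
ŷ(57.7) = a + b·57.7 = 37.877613 + (-0.697263)·57.7 = -2.354474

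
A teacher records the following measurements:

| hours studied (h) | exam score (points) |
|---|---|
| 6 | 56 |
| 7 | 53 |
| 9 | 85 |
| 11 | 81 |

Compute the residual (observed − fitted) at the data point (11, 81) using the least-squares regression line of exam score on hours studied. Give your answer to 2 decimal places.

-5.32

n = 4, Σx = 33, Σy = 275, Σxy = 2363, Σx² = 287
Sxx = Σx² − (Σx)²/n = 287 − 272.25 = 14.75
Sxy = Σxy − (Σx)(Σy)/n = 2363 − 2268.75 = 94.25
b = Sxy/Sxx = 94.25/14.75 = 6.389831
a = ȳ − b·x̄ = 68.75 − 6.389831·8.25 = 16.033898
ŷ(11) = 16.033898 + 6.389831·11 = 86.322034
residual = y − ŷ = 81 − 86.322034 = -5.322034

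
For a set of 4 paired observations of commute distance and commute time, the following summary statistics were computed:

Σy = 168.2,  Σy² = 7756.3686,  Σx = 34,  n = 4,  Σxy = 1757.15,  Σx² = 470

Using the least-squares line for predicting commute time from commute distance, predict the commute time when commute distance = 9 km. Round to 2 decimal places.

42.95

Sxx = Σx² − (Σx)²/n = 470 − 289 = 181
Sxy = Σxy − (Σx)(Σy)/n = 1757.15 − 1429.7 = 327.45
b = Sxy/Sxx = 327.45/181 = 1.809116
a = ȳ − b·x̄ = 42.05 − 1.809116·8.5 = 26.672514
ŷ(9) = a + b·9 = 26.672514 + 1.809116·9 = 42.954558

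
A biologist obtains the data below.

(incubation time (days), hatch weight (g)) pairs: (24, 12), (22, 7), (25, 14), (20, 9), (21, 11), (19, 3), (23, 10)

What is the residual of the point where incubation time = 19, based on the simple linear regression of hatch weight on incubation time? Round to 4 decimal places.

n = 7, Σx = 154, Σy = 66, Σxy = 1490, Σx² = 3416
Sxx = Σx² − (Σx)²/n = 3416 − 3388 = 28
Sxy = Σxy − (Σx)(Σy)/n = 1490 − 1452 = 38
b = Sxy/Sxx = 38/28 = 1.357143
a = ȳ − b·x̄ = 9.428571 − 1.357143·22 = -20.428571
ŷ(19) = -20.428571 + 1.357143·19 = 5.357143
residual = y − ŷ = 3 − 5.357143 = -2.357143

-2.3571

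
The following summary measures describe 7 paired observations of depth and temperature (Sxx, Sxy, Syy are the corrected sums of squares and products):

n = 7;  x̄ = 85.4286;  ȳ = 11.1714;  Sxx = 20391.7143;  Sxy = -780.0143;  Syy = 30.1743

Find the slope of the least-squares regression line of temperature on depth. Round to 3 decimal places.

b = Sxy/Sxx = -780.0143/20391.7143 = -0.038252

-0.038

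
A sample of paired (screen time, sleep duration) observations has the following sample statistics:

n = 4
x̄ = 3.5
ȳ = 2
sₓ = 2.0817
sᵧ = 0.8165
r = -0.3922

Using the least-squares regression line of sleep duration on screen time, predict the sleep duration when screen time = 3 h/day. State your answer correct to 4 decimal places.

2.0769

b = r · sᵧ/sₓ = -0.3922 · 0.8165/2.0817 = -0.153832
a = ȳ − b·x̄ = 2 − (-0.153832)·3.5 = 2.538411
ŷ(3) = a + b·3 = 2.538411 + (-0.153832)·3 = 2.076916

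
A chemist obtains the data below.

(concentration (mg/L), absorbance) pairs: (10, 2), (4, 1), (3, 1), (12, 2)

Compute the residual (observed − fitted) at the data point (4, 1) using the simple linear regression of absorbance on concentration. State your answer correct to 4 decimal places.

-0.0851

n = 4, Σx = 29, Σy = 6, Σxy = 51, Σx² = 269
Sxx = Σx² − (Σx)²/n = 269 − 210.25 = 58.75
Sxy = Σxy − (Σx)(Σy)/n = 51 − 43.5 = 7.5
b = Sxy/Sxx = 7.5/58.75 = 0.127660
a = ȳ − b·x̄ = 1.5 − 0.127660·7.25 = 0.574468
ŷ(4) = 0.574468 + 0.127660·4 = 1.085106
residual = y − ŷ = 1 − 1.085106 = -0.085106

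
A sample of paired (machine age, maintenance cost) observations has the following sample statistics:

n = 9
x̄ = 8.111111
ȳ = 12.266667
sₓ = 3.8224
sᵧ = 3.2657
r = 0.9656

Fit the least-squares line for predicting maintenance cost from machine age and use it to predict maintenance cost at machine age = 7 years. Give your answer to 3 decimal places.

b = r · sᵧ/sₓ = 0.9656 · 3.2657/3.8224 = 0.824969
a = ȳ − b·x̄ = 12.266667 − 0.824969·8.111111 = 5.575255
ŷ(7) = a + b·7 = 5.575255 + 0.824969·7 = 11.350035

11.350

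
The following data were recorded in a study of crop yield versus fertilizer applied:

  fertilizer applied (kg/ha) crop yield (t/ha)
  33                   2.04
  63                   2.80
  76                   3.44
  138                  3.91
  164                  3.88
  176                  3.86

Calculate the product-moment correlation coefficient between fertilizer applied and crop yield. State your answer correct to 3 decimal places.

n = 6, Σx = 650, Σy = 19.93, Σxy = 2360.42, Σx² = 87750, Σy² = 69.0773
Sxx = Σx² − (Σx)²/n = 87750 − 70416.666667 = 17333.333333
Sxy = Σxy − (Σx)(Σy)/n = 2360.42 − 2159.083333 = 201.336667
Syy = Σy² − (Σy)²/n = 69.0773 − 66.200817 = 2.876483
r = Sxy/√(Sxx·Syy) = 201.336667/√(49859.044444) = 201.336667/223.291389 = 0.901677

0.902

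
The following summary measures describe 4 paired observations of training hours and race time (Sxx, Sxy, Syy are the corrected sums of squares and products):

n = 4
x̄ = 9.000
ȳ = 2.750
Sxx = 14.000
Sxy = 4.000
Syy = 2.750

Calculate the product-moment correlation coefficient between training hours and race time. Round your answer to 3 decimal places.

r = Sxy/√(Sxx·Syy) = 4/√(38.5) = 4/6.204837 = 0.644658

0.645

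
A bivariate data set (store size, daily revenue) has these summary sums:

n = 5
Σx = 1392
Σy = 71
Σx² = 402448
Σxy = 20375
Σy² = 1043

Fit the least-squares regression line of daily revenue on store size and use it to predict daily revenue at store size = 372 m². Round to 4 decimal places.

Sxx = Σx² − (Σx)²/n = 402448 − 387532.8 = 14915.2
Sxy = Σxy − (Σx)(Σy)/n = 20375 − 19766.4 = 608.6
b = Sxy/Sxx = 608.6/14915.2 = 0.040804
a = ȳ − b·x̄ = 14.2 − 0.040804·278.4 = 2.840163
ŷ(372) = a + b·372 = 2.840163 + 0.040804·372 = 18.019256

18.0193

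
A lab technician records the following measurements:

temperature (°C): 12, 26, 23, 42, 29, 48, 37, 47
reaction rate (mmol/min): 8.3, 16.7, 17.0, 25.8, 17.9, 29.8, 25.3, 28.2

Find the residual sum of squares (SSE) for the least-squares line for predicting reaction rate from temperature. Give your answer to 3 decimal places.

8.924

n = 8, Σx = 264, Σy = 169, Σxy = 6219.4, Σx² = 9836, Σy² = 3946.2
Sxx = Σx² − (Σx)²/n = 9836 − 8712 = 1124
Sxy = Σxy − (Σx)(Σy)/n = 6219.4 − 5577 = 642.4
Syy = Σy² − (Σy)²/n = 3946.2 − 3570.125 = 376.075
b = Sxy/Sxx = 642.4/1124 = 0.571530
SSE = Syy − b·Sxy = 376.075 − 0.571530·642.4 = 8.923968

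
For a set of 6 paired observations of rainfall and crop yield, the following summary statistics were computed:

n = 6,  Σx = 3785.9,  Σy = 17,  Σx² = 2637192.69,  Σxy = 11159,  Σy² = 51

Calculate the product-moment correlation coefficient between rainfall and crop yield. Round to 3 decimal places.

Sxx = Σx² − (Σx)²/n = 2637192.69 − 2388839.801667 = 248352.888333
Sxy = Σxy − (Σx)(Σy)/n = 11159 − 10726.716667 = 432.283333
Syy = Σy² − (Σy)²/n = 51 − 48.166667 = 2.833333
r = Sxy/√(Sxx·Syy) = 432.283333/√(703666.516944) = 432.283333/838.848328 = 0.515330

0.515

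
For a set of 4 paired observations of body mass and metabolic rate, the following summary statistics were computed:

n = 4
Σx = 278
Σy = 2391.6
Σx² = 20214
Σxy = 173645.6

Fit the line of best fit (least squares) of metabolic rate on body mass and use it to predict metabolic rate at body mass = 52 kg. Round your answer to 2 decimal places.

Sxx = Σx² − (Σx)²/n = 20214 − 19321 = 893
Sxy = Σxy − (Σx)(Σy)/n = 173645.6 − 166216.2 = 7429.4
b = Sxy/Sxx = 7429.4/893 = 8.319597
a = ȳ − b·x̄ = 597.9 − 8.319597·69.5 = 19.688018
ŷ(52) = a + b·52 = 19.688018 + 8.319597·52 = 452.307055

452.31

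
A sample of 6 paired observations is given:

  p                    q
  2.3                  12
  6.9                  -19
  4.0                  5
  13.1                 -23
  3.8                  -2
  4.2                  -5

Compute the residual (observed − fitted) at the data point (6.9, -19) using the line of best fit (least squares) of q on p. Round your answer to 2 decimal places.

-10.10

n = 6, Σx = 34.3, Σy = -32, Σxy = -413.4, Σx² = 272.59
Sxx = Σx² − (Σx)²/n = 272.59 − 196.081667 = 76.508333
Sxy = Σxy − (Σx)(Σy)/n = -413.4 − (-182.933333) = -230.466667
b = Sxy/Sxx = -230.466667/76.508333 = -3.012308
a = ȳ − b·x̄ = -5.333333 − (-3.012308)·5.716667 = 11.887028
ŷ(6.9) = 11.887028 + (-3.012308)·6.9 = -8.897898
residual = y − ŷ = -19 − (-8.897898) = -10.102102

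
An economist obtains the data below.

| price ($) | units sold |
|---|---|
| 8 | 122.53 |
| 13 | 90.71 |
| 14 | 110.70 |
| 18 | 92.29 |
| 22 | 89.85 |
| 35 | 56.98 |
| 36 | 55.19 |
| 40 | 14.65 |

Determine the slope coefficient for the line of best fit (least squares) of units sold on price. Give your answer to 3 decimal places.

n = 8, Σx = 186, Σy = 632.9, Σxy = 11914.33, Σx² = 5358
Sxx = Σx² − (Σx)²/n = 5358 − 4324.5 = 1033.5
Sxy = Σxy − (Σx)(Σy)/n = 11914.33 − 14714.925 = -2800.595
b = Sxy/Sxx = -2800.595/1033.5 = -2.709816

-2.710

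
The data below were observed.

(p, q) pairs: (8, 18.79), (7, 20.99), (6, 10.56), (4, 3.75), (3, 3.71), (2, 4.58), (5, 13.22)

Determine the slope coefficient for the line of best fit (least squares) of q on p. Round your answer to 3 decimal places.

n = 7, Σx = 35, Σy = 75.6, Σxy = 462, Σx² = 203
Sxx = Σx² − (Σx)²/n = 203 − 175 = 28
Sxy = Σxy − (Σx)(Σy)/n = 462 − 378 = 84
b = Sxy/Sxx = 84/28 = 3

3.000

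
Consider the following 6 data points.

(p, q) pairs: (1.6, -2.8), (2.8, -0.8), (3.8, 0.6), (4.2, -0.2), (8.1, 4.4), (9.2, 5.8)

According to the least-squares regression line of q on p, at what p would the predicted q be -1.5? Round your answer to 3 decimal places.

2.466

n = 6, Σx = 29.7, Σy = 7, Σxy = 83.72, Σx² = 192.73
Sxx = Σx² − (Σx)²/n = 192.73 − 147.015 = 45.715
Sxy = Σxy − (Σx)(Σy)/n = 83.72 − 34.65 = 49.07
b = Sxy/Sxx = 49.07/45.715 = 1.073389
a = ȳ − b·x̄ = 1.166667 − 1.073389·4.95 = -4.146611
Set a + b·x = -1.5: x = (-1.5 − (-4.146611)) / 1.073389 = 2.465658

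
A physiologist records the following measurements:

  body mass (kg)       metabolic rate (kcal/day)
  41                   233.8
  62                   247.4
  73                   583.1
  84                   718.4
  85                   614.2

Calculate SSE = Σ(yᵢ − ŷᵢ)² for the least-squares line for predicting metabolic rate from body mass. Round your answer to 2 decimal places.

n = 5, Σx = 345, Σy = 2396.9, Σxy = 180043.5, Σx² = 25135, Σy² = 1349215.01
Sxx = Σx² − (Σx)²/n = 25135 − 23805 = 1330
Sxy = Σxy − (Σx)(Σy)/n = 180043.5 − 165386.1 = 14657.4
Syy = Σy² − (Σy)²/n = 1349215.01 − 1149025.922 = 200189.088
b = Sxy/Sxx = 14657.4/1330 = 11.020602
SSE = Syy − b·Sxy = 200189.088 − 11.020602·14657.4 = 38655.723519

38655.72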